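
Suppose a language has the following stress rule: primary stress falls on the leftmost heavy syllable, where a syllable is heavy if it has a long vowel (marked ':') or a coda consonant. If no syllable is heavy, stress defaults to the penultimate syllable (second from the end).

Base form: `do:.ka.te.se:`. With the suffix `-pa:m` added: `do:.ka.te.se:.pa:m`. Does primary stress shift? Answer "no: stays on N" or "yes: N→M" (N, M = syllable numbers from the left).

Base `do:.ka.te.se:` (4 syllables):
  Weights: 1 do: H, 2 ka L, 3 te L, 4 se: H.
  Heavy syllables in the domain: 1, 4. The leftmost is syllable 1 (do:).
  → primary stress on syllable 1.
Suffixed `do:.ka.te.se:.pa:m` (5 syllables):
  Weights: 1 do: H, 2 ka L, 3 te L, 4 se: H, 5 pa:m H.
  Heavy syllables in the domain: 1, 4, 5. The leftmost is syllable 1 (do:).
  → primary stress on syllable 1.

no: stays on 1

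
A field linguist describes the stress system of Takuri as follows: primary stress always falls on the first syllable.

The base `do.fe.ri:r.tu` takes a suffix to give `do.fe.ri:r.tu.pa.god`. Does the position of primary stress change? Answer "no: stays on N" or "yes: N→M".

Base `do.fe.ri:r.tu` (4 syllables):
  The word has 4 syllables; the first syllable is syllable 1 (do).
  → primary stress on syllable 1.
Suffixed `do.fe.ri:r.tu.pa.god` (6 syllables):
  The word has 6 syllables; the first syllable is syllable 1 (do).
  → primary stress on syllable 1.

no: stays on 1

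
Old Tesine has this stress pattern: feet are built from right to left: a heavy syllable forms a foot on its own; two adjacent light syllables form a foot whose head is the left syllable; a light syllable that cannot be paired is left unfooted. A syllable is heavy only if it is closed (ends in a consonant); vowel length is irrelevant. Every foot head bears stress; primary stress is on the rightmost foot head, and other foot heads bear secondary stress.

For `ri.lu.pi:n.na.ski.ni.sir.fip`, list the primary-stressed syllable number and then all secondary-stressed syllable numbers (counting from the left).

primary 8, secondary 1, 3, 5, 7

Weights: 1 ri L, 2 lu L, 3 pi:n H, 4 na L, 5 ski L, 6 ni L, 7 sir H, 8 fip H.
Parse right to left (heavy = foot alone; LL = one foot; stranded L unfooted): (ˈri.lu) (ˈpi:n) na (ˈski.ni) (ˈsir) (ˈfip).
Foot heads: 1, 3, 5, 7, 8.
Primary stress on the rightmost head = syllable 8.
Secondary stress on 1, 3, 5, 7: ˌri.lu.ˌpi:n.na.ˌski.ni.ˌsir.ˈfip.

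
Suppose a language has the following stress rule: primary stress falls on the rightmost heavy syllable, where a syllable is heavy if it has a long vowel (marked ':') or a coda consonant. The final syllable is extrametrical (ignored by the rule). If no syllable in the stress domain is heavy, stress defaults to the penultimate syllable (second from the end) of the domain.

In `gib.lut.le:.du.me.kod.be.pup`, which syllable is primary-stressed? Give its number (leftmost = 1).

6

The final syllable (8, pup) is extrametrical; the stress domain is syllables 1–7.
Weights: 1 gib H, 2 lut H, 3 le: H, 4 du L, 5 me L, 6 kod H, 7 be L.
Heavy syllables in the domain: 1, 2, 3, 6. The rightmost is syllable 6 (kod).
Primary stress: syllable 6 → gib.lut.le:.du.me.ˈkod.be.pup.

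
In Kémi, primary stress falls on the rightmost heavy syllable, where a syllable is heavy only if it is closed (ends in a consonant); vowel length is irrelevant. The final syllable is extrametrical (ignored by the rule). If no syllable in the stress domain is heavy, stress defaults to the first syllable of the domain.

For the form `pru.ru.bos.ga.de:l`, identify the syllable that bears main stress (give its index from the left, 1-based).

3

The final syllable (5, de:l) is extrametrical; the stress domain is syllables 1–4.
Weights: 1 pru L, 2 ru L, 3 bos H, 4 ga L.
Heavy syllables in the domain: 3. The rightmost is syllable 3 (bos).
Primary stress: syllable 3 → pru.ru.ˈbos.ga.de:l.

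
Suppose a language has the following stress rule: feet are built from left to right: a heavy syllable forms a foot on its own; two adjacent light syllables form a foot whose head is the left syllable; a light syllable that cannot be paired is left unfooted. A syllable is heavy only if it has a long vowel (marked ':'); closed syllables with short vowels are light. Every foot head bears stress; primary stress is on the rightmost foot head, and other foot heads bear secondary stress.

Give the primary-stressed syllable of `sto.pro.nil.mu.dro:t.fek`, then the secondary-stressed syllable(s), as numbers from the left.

Weights: 1 sto L, 2 pro L, 3 nil L, 4 mu L, 5 dro:t H, 6 fek L.
Parse left to right (heavy = foot alone; LL = one foot; stranded L unfooted): (ˈsto.pro) (ˈnil.mu) (ˈdro:t) fek.
Foot heads: 1, 3, 5.
Primary stress on the rightmost head = syllable 5.
Secondary stress on 1, 3: ˌsto.pro.ˌnil.mu.ˈdro:t.fek.

primary 5, secondary 1, 3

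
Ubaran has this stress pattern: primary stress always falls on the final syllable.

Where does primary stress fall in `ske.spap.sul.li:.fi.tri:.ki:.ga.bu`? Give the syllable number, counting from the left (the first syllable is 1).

The word has 9 syllables; the final syllable is syllable 9 (bu).
Primary stress: syllable 9 → ske.spap.sul.li:.fi.tri:.ki:.ga.ˈbu.

9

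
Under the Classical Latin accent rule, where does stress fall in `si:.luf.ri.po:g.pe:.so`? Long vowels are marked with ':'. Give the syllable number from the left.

5

Classical Latin: stress the penult if heavy (long vowel or closed), else the antepenult.
Weights: 4 po:g H, 5 pe: H, 6 so L.
The penult (syllable 5, pe:) is heavy, so it takes stress.
Stress on syllable 5: si:.luf.ri.po:g.ˈpe:.so.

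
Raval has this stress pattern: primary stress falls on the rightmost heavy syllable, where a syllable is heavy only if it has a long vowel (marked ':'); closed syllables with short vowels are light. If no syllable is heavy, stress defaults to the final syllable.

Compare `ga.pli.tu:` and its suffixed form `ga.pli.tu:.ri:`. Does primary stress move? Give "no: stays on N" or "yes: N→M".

Base `ga.pli.tu:` (3 syllables):
  Weights: 1 ga L, 2 pli L, 3 tu: H.
  Heavy syllables in the domain: 3. The rightmost is syllable 3 (tu:).
  → primary stress on syllable 3.
Suffixed `ga.pli.tu:.ri:` (4 syllables):
  Weights: 1 ga L, 2 pli L, 3 tu: H, 4 ri: H.
  Heavy syllables in the domain: 3, 4. The rightmost is syllable 4 (ri:).
  → primary stress on syllable 4.

yes: 3→4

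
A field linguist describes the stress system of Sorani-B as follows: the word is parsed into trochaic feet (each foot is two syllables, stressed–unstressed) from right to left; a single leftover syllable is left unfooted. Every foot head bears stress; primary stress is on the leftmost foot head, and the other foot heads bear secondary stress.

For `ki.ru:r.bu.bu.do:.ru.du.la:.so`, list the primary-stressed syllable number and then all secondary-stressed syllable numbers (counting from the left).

primary 2, secondary 4, 6, 8

Parse right to left into trochaic (ˈσσ) feet: ki (ˈru:r.bu) (ˈbu.do:) (ˈru.du) (ˈla:.so). Syllable 1 is left unfooted.
Foot heads (stressed positions): 2, 4, 6, 8.
End Rule Leftmost: primary stress on the leftmost head = syllable 2.
Secondary stress on 4, 6, 8: ki.ˈru:r.bu.ˌbu.do:.ˌru.du.ˌla:.so.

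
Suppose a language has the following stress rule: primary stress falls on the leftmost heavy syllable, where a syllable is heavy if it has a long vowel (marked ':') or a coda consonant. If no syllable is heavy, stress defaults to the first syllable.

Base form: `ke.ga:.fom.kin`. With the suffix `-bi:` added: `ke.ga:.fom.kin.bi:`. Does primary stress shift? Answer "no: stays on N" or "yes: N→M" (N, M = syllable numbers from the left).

Base `ke.ga:.fom.kin` (4 syllables):
  Weights: 1 ke L, 2 ga: H, 3 fom H, 4 kin H.
  Heavy syllables in the domain: 2, 3, 4. The leftmost is syllable 2 (ga:).
  → primary stress on syllable 2.
Suffixed `ke.ga:.fom.kin.bi:` (5 syllables):
  Weights: 1 ke L, 2 ga: H, 3 fom H, 4 kin H, 5 bi: H.
  Heavy syllables in the domain: 2, 3, 4, 5. The leftmost is syllable 2 (ga:).
  → primary stress on syllable 2.

no: stays on 2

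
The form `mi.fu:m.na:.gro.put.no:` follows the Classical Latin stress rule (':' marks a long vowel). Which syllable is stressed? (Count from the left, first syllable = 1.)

Classical Latin: stress the penult if heavy (long vowel or closed), else the antepenult.
Weights: 4 gro L, 5 put H, 6 no: H.
The penult (syllable 5, put) is heavy, so it takes stress.
Stress on syllable 5: mi.fu:m.na:.gro.ˈput.no:.

5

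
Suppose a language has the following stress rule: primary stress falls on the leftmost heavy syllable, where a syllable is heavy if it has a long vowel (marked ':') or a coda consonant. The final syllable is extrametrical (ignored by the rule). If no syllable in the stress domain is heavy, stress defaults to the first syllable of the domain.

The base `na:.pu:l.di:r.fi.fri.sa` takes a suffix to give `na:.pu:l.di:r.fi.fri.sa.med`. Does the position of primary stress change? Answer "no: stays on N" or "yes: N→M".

no: stays on 1

Base `na:.pu:l.di:r.fi.fri.sa` (6 syllables):
  The final syllable (6, sa) is extrametrical; the stress domain is syllables 1–5.
  Weights: 1 na: H, 2 pu:l H, 3 di:r H, 4 fi L, 5 fri L.
  Heavy syllables in the domain: 1, 2, 3. The leftmost is syllable 1 (na:).
  → primary stress on syllable 1.
Suffixed `na:.pu:l.di:r.fi.fri.sa.med` (7 syllables):
  The final syllable (7, med) is extrametrical; the stress domain is syllables 1–6.
  Weights: 1 na: H, 2 pu:l H, 3 di:r H, 4 fi L, 5 fri L, 6 sa L.
  Heavy syllables in the domain: 1, 2, 3. The leftmost is syllable 1 (na:).
  → primary stress on syllable 1.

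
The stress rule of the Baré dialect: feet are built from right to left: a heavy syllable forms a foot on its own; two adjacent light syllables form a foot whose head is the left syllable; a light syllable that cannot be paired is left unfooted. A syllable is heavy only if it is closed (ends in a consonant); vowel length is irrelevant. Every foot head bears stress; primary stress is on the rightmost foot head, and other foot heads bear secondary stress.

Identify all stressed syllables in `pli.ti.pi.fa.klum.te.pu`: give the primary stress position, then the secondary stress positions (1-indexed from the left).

primary 6, secondary 1, 3, 5

Weights: 1 pli L, 2 ti L, 3 pi L, 4 fa L, 5 klum H, 6 te L, 7 pu L.
Parse right to left (heavy = foot alone; LL = one foot; stranded L unfooted): (ˈpli.ti) (ˈpi.fa) (ˈklum) (ˈte.pu).
Foot heads: 1, 3, 5, 6.
Primary stress on the rightmost head = syllable 6.
Secondary stress on 1, 3, 5: ˌpli.ti.ˌpi.fa.ˌklum.ˈte.pu.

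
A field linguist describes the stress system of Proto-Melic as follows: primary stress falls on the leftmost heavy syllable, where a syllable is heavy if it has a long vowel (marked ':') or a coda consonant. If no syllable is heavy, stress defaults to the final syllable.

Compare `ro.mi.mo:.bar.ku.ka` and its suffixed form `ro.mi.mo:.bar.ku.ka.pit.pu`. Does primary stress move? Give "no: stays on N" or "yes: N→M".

no: stays on 3

Base `ro.mi.mo:.bar.ku.ka` (6 syllables):
  Weights: 1 ro L, 2 mi L, 3 mo: H, 4 bar H, 5 ku L, 6 ka L.
  Heavy syllables in the domain: 3, 4. The leftmost is syllable 3 (mo:).
  → primary stress on syllable 3.
Suffixed `ro.mi.mo:.bar.ku.ka.pit.pu` (8 syllables):
  Weights: 1 ro L, 2 mi L, 3 mo: H, 4 bar H, 5 ku L, 6 ka L, 7 pit H, 8 pu L.
  Heavy syllables in the domain: 3, 4, 7. The leftmost is syllable 3 (mo:).
  → primary stress on syllable 3.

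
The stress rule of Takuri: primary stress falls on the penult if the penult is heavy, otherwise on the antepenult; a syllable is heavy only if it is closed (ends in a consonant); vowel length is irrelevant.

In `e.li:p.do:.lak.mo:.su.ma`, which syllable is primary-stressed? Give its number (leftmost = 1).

5

Weights: 5 mo: L, 6 su L, 7 ma L.
The penult (syllable 6, su) is light, so stress falls on the antepenult (syllable 5, mo:).
Primary stress: syllable 5 → e.li:p.do:.lak.ˈmo:.su.ma.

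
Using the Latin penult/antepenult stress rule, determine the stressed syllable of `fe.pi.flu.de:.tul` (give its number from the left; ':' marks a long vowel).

4

Classical Latin: stress the penult if heavy (long vowel or closed), else the antepenult.
Weights: 3 flu L, 4 de: H, 5 tul H.
The penult (syllable 4, de:) is heavy, so it takes stress.
Stress on syllable 4: fe.pi.flu.ˈde:.tul.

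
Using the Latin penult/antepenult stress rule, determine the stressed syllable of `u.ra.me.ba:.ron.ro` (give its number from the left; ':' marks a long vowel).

Classical Latin: stress the penult if heavy (long vowel or closed), else the antepenult.
Weights: 4 ba: H, 5 ron H, 6 ro L.
The penult (syllable 5, ron) is heavy, so it takes stress.
Stress on syllable 5: u.ra.me.ba:.ˈron.ro.

5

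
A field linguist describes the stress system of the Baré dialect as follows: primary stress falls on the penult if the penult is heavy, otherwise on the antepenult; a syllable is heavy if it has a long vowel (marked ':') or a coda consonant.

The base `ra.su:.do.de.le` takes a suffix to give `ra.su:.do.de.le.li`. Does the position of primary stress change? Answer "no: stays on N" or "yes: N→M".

yes: 3→4

Base `ra.su:.do.de.le` (5 syllables):
  Weights: 3 do L, 4 de L, 5 le L.
  The penult (syllable 4, de) is light, so stress falls on the antepenult (syllable 3, do).
  → primary stress on syllable 3.
Suffixed `ra.su:.do.de.le.li` (6 syllables):
  Weights: 4 de L, 5 le L, 6 li L.
  The penult (syllable 5, le) is light, so stress falls on the antepenult (syllable 4, de).
  → primary stress on syllable 4.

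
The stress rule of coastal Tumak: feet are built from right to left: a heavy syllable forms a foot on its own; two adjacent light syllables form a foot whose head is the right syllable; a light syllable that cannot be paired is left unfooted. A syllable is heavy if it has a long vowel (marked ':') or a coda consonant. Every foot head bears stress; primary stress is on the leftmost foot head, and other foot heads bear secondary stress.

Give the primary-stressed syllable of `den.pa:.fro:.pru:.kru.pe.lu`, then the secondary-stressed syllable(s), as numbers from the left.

Weights: 1 den H, 2 pa: H, 3 fro: H, 4 pru: H, 5 kru L, 6 pe L, 7 lu L.
Parse right to left (heavy = foot alone; LL = one foot; stranded L unfooted): (ˈden) (ˈpa:) (ˈfro:) (ˈpru:) kru (pe.ˈlu).
Foot heads: 1, 2, 3, 4, 7.
Primary stress on the leftmost head = syllable 1.
Secondary stress on 2, 3, 4, 7: ˈden.ˌpa:.ˌfro:.ˌpru:.kru.pe.ˌlu.

primary 1, secondary 2, 3, 4, 7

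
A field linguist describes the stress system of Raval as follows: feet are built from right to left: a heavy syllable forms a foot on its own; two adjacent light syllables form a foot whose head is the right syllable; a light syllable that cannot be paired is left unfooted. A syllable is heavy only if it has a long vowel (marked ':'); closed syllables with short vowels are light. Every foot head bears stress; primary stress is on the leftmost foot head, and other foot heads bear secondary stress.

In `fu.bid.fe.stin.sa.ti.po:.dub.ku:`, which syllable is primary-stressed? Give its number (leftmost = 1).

2

Weights: 1 fu L, 2 bid L, 3 fe L, 4 stin L, 5 sa L, 6 ti L, 7 po: H, 8 dub L, 9 ku: H.
Parse right to left (heavy = foot alone; LL = one foot; stranded L unfooted): (fu.ˈbid) (fe.ˈstin) (sa.ˈti) (ˈpo:) dub (ˈku:).
Foot heads: 2, 4, 6, 7, 9.
Primary stress on the leftmost head = syllable 2.
Primary stress: syllable 2 → fu.ˈbid.fe.stin.sa.ti.po:.dub.ku:.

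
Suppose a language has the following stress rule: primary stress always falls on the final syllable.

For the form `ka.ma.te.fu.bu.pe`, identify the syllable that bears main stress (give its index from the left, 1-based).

6

The word has 6 syllables; the final syllable is syllable 6 (pe).
Primary stress: syllable 6 → ka.ma.te.fu.bu.ˈpe.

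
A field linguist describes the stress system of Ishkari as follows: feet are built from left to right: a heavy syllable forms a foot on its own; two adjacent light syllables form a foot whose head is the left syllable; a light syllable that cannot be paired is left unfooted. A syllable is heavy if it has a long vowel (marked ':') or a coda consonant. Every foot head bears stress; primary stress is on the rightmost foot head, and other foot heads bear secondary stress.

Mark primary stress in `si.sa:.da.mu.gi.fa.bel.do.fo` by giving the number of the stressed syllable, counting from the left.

8

Weights: 1 si L, 2 sa: H, 3 da L, 4 mu L, 5 gi L, 6 fa L, 7 bel H, 8 do L, 9 fo L.
Parse left to right (heavy = foot alone; LL = one foot; stranded L unfooted): si (ˈsa:) (ˈda.mu) (ˈgi.fa) (ˈbel) (ˈdo.fo).
Foot heads: 2, 3, 5, 7, 8.
Primary stress on the rightmost head = syllable 8.
Primary stress: syllable 8 → si.sa:.da.mu.gi.fa.bel.ˈdo.fo.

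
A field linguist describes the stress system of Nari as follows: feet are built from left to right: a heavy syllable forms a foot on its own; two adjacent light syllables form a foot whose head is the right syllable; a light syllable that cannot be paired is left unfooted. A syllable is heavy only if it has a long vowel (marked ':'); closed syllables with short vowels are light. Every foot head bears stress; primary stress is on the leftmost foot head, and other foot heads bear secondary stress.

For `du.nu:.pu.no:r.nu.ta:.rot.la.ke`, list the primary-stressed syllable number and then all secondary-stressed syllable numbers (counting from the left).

Weights: 1 du L, 2 nu: H, 3 pu L, 4 no:r H, 5 nu L, 6 ta: H, 7 rot L, 8 la L, 9 ke L.
Parse left to right (heavy = foot alone; LL = one foot; stranded L unfooted): du (ˈnu:) pu (ˈno:r) nu (ˈta:) (rot.ˈla) ke.
Foot heads: 2, 4, 6, 8.
Primary stress on the leftmost head = syllable 2.
Secondary stress on 4, 6, 8: du.ˈnu:.pu.ˌno:r.nu.ˌta:.rot.ˌla.ke.

primary 2, secondary 4, 6, 8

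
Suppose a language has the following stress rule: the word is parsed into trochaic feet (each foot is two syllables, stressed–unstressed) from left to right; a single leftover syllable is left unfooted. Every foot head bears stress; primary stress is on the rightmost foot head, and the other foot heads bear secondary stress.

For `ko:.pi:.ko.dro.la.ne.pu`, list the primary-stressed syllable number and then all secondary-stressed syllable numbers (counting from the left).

Parse left to right into trochaic (ˈσσ) feet: (ˈko:.pi:) (ˈko.dro) (ˈla.ne) pu. Syllable 7 is left unfooted.
Foot heads (stressed positions): 1, 3, 5.
End Rule Rightmost: primary stress on the rightmost head = syllable 5.
Secondary stress on 1, 3: ˌko:.pi:.ˌko.dro.ˈla.ne.pu.

primary 5, secondary 1, 3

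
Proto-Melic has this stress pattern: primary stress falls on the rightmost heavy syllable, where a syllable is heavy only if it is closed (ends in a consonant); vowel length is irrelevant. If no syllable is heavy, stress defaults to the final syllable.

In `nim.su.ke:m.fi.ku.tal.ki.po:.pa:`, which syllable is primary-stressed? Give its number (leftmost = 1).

6

Weights: 1 nim H, 2 su L, 3 ke:m H, 4 fi L, 5 ku L, 6 tal H, 7 ki L, 8 po: L, 9 pa: L.
Heavy syllables in the domain: 1, 3, 6. The rightmost is syllable 6 (tal).
Primary stress: syllable 6 → nim.su.ke:m.fi.ku.ˈtal.ki.po:.pa:.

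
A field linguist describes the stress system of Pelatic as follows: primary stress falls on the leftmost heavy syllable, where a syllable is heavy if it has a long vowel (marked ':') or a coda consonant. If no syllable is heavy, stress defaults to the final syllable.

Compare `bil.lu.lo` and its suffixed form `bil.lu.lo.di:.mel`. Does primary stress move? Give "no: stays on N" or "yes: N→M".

no: stays on 1

Base `bil.lu.lo` (3 syllables):
  Weights: 1 bil H, 2 lu L, 3 lo L.
  Heavy syllables in the domain: 1. The leftmost is syllable 1 (bil).
  → primary stress on syllable 1.
Suffixed `bil.lu.lo.di:.mel` (5 syllables):
  Weights: 1 bil H, 2 lu L, 3 lo L, 4 di: H, 5 mel H.
  Heavy syllables in the domain: 1, 4, 5. The leftmost is syllable 1 (bil).
  → primary stress on syllable 1.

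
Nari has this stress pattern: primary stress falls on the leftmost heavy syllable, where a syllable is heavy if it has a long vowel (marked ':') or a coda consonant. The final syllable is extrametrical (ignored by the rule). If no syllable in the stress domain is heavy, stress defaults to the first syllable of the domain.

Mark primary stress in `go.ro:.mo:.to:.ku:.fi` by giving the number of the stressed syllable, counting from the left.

The final syllable (6, fi) is extrametrical; the stress domain is syllables 1–5.
Weights: 1 go L, 2 ro: H, 3 mo: H, 4 to: H, 5 ku: H.
Heavy syllables in the domain: 2, 3, 4, 5. The leftmost is syllable 2 (ro:).
Primary stress: syllable 2 → go.ˈro:.mo:.to:.ku:.fi.

2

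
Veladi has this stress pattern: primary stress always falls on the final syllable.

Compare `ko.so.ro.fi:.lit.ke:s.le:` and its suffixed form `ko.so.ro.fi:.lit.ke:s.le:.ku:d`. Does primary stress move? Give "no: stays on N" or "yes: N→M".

yes: 7→8

Base `ko.so.ro.fi:.lit.ke:s.le:` (7 syllables):
  The word has 7 syllables; the final syllable is syllable 7 (le:).
  → primary stress on syllable 7.
Suffixed `ko.so.ro.fi:.lit.ke:s.le:.ku:d` (8 syllables):
  The word has 8 syllables; the final syllable is syllable 8 (ku:d).
  → primary stress on syllable 8.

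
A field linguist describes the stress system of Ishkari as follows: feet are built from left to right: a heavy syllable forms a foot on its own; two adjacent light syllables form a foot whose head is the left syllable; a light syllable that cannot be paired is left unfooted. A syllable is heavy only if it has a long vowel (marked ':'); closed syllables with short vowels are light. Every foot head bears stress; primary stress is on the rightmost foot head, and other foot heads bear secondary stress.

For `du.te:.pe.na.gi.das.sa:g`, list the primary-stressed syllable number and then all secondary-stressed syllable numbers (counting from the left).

primary 7, secondary 2, 3, 5

Weights: 1 du L, 2 te: H, 3 pe L, 4 na L, 5 gi L, 6 das L, 7 sa:g H.
Parse left to right (heavy = foot alone; LL = one foot; stranded L unfooted): du (ˈte:) (ˈpe.na) (ˈgi.das) (ˈsa:g).
Foot heads: 2, 3, 5, 7.
Primary stress on the rightmost head = syllable 7.
Secondary stress on 2, 3, 5: du.ˌte:.ˌpe.na.ˌgi.das.ˈsa:g.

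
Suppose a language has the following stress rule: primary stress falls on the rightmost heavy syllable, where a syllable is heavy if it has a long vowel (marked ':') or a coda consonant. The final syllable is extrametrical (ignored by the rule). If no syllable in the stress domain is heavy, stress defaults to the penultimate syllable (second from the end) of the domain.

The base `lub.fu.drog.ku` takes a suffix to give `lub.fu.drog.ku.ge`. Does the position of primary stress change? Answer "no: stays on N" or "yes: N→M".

no: stays on 3

Base `lub.fu.drog.ku` (4 syllables):
  The final syllable (4, ku) is extrametrical; the stress domain is syllables 1–3.
  Weights: 1 lub H, 2 fu L, 3 drog H.
  Heavy syllables in the domain: 1, 3. The rightmost is syllable 3 (drog).
  → primary stress on syllable 3.
Suffixed `lub.fu.drog.ku.ge` (5 syllables):
  The final syllable (5, ge) is extrametrical; the stress domain is syllables 1–4.
  Weights: 1 lub H, 2 fu L, 3 drog H, 4 ku L.
  Heavy syllables in the domain: 1, 3. The rightmost is syllable 3 (drog).
  → primary stress on syllable 3.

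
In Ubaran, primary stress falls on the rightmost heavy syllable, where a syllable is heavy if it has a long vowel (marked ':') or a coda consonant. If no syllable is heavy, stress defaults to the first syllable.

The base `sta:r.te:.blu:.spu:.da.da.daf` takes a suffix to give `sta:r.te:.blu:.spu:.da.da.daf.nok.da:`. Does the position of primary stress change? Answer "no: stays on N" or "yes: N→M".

yes: 7→9

Base `sta:r.te:.blu:.spu:.da.da.daf` (7 syllables):
  Weights: 1 sta:r H, 2 te: H, 3 blu: H, 4 spu: H, 5 da L, 6 da L, 7 daf H.
  Heavy syllables in the domain: 1, 2, 3, 4, 7. The rightmost is syllable 7 (daf).
  → primary stress on syllable 7.
Suffixed `sta:r.te:.blu:.spu:.da.da.daf.nok.da:` (9 syllables):
  Weights: 1 sta:r H, 2 te: H, 3 blu: H, 4 spu: H, 5 da L, 6 da L, 7 daf H, 8 nok H, 9 da: H.
  Heavy syllables in the domain: 1, 2, 3, 4, 7, 8, 9. The rightmost is syllable 9 (da:).
  → primary stress on syllable 9.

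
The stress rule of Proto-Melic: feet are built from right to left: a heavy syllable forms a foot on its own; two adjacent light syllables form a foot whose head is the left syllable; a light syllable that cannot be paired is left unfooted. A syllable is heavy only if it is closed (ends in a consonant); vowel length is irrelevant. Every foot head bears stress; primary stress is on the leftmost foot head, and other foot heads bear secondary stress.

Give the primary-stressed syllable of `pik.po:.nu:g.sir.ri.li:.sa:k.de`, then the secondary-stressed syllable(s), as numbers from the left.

primary 1, secondary 3, 4, 5, 7

Weights: 1 pik H, 2 po: L, 3 nu:g H, 4 sir H, 5 ri L, 6 li: L, 7 sa:k H, 8 de L.
Parse right to left (heavy = foot alone; LL = one foot; stranded L unfooted): (ˈpik) po: (ˈnu:g) (ˈsir) (ˈri.li:) (ˈsa:k) de.
Foot heads: 1, 3, 4, 5, 7.
Primary stress on the leftmost head = syllable 1.
Secondary stress on 3, 4, 5, 7: ˈpik.po:.ˌnu:g.ˌsir.ˌri.li:.ˌsa:k.de.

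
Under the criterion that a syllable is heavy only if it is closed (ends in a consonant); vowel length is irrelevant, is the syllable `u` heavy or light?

`u`: short vowel, open (no coda). Open (no coda) → light.

light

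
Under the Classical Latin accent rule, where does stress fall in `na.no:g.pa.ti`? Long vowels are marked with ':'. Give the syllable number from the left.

2

Classical Latin: stress the penult if heavy (long vowel or closed), else the antepenult.
Weights: 2 no:g H, 3 pa L, 4 ti L.
The penult (syllable 3, pa) is light, so stress falls on the antepenult (syllable 2, no:g).
Stress on syllable 2: na.ˈno:g.pa.ti.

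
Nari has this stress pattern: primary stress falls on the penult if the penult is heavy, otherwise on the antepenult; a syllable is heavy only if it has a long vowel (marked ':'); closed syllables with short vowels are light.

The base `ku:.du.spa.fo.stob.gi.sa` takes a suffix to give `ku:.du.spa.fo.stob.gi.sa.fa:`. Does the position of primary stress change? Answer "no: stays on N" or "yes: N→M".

yes: 5→6

Base `ku:.du.spa.fo.stob.gi.sa` (7 syllables):
  Weights: 5 stob L, 6 gi L, 7 sa L.
  The penult (syllable 6, gi) is light, so stress falls on the antepenult (syllable 5, stob).
  → primary stress on syllable 5.
Suffixed `ku:.du.spa.fo.stob.gi.sa.fa:` (8 syllables):
  Weights: 6 gi L, 7 sa L, 8 fa: H.
  The penult (syllable 7, sa) is light, so stress falls on the antepenult (syllable 6, gi).
  → primary stress on syllable 6.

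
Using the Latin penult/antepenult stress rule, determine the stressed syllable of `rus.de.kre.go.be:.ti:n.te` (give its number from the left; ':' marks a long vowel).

Classical Latin: stress the penult if heavy (long vowel or closed), else the antepenult.
Weights: 5 be: H, 6 ti:n H, 7 te L.
The penult (syllable 6, ti:n) is heavy, so it takes stress.
Stress on syllable 6: rus.de.kre.go.be:.ˈti:n.te.

6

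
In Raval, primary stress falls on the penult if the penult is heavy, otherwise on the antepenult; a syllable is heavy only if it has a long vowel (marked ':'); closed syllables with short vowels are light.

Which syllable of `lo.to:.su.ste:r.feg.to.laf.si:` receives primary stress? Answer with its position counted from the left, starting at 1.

6

Weights: 6 to L, 7 laf L, 8 si: H.
The penult (syllable 7, laf) is light, so stress falls on the antepenult (syllable 6, to).
Primary stress: syllable 6 → lo.to:.su.ste:r.feg.ˈto.laf.si:.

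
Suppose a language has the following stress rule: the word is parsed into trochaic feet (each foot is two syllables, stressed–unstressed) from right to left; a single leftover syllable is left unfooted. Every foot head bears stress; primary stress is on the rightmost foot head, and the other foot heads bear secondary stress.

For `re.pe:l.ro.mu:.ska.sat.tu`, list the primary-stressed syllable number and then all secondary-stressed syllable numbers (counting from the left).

primary 6, secondary 2, 4

Parse right to left into trochaic (ˈσσ) feet: re (ˈpe:l.ro) (ˈmu:.ska) (ˈsat.tu). Syllable 1 is left unfooted.
Foot heads (stressed positions): 2, 4, 6.
End Rule Rightmost: primary stress on the rightmost head = syllable 6.
Secondary stress on 2, 4: re.ˌpe:l.ro.ˌmu:.ska.ˈsat.tu.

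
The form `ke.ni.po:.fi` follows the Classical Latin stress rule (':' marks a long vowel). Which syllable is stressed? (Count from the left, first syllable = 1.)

3

Classical Latin: stress the penult if heavy (long vowel or closed), else the antepenult.
Weights: 2 ni L, 3 po: H, 4 fi L.
The penult (syllable 3, po:) is heavy, so it takes stress.
Stress on syllable 3: ke.ni.ˈpo:.fi.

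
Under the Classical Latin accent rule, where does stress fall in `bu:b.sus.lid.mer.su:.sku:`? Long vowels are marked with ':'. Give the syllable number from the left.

Classical Latin: stress the penult if heavy (long vowel or closed), else the antepenult.
Weights: 4 mer H, 5 su: H, 6 sku: H.
The penult (syllable 5, su:) is heavy, so it takes stress.
Stress on syllable 5: bu:b.sus.lid.mer.ˈsu:.sku:.

5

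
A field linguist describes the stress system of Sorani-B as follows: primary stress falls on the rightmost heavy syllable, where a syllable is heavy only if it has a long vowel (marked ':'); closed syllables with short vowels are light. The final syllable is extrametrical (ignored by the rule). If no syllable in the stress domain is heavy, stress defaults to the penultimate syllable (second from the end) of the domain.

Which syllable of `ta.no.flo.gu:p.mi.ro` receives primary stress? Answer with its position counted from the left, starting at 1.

The final syllable (6, ro) is extrametrical; the stress domain is syllables 1–5.
Weights: 1 ta L, 2 no L, 3 flo L, 4 gu:p H, 5 mi L.
Heavy syllables in the domain: 4. The rightmost is syllable 4 (gu:p).
Primary stress: syllable 4 → ta.no.flo.ˈgu:p.mi.ro.

4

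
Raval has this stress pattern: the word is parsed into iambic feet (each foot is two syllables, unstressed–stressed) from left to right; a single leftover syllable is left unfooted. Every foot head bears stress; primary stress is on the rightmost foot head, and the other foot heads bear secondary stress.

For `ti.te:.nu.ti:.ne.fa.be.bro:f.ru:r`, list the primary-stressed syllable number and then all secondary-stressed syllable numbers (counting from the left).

primary 8, secondary 2, 4, 6

Parse left to right into iambic (σˈσ) feet: (ti.ˈte:) (nu.ˈti:) (ne.ˈfa) (be.ˈbro:f) ru:r. Syllable 9 is left unfooted.
Foot heads (stressed positions): 2, 4, 6, 8.
End Rule Rightmost: primary stress on the rightmost head = syllable 8.
Secondary stress on 2, 4, 6: ti.ˌte:.nu.ˌti:.ne.ˌfa.be.ˈbro:f.ru:r.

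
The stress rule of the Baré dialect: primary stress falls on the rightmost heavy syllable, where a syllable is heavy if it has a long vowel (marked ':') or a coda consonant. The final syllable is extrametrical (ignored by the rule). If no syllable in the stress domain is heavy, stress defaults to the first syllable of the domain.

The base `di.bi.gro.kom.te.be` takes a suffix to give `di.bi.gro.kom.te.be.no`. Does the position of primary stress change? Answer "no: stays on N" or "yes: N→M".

no: stays on 4

Base `di.bi.gro.kom.te.be` (6 syllables):
  The final syllable (6, be) is extrametrical; the stress domain is syllables 1–5.
  Weights: 1 di L, 2 bi L, 3 gro L, 4 kom H, 5 te L.
  Heavy syllables in the domain: 4. The rightmost is syllable 4 (kom).
  → primary stress on syllable 4.
Suffixed `di.bi.gro.kom.te.be.no` (7 syllables):
  The final syllable (7, no) is extrametrical; the stress domain is syllables 1–6.
  Weights: 1 di L, 2 bi L, 3 gro L, 4 kom H, 5 te L, 6 be L.
  Heavy syllables in the domain: 4. The rightmost is syllable 4 (kom).
  → primary stress on syllable 4.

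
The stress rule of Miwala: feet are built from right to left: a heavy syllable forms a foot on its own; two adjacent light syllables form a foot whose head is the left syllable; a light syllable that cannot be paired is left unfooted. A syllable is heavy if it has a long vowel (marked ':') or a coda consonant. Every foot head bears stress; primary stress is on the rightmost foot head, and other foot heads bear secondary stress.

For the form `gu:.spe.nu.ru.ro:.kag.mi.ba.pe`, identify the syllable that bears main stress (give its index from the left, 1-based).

Weights: 1 gu: H, 2 spe L, 3 nu L, 4 ru L, 5 ro: H, 6 kag H, 7 mi L, 8 ba L, 9 pe L.
Parse right to left (heavy = foot alone; LL = one foot; stranded L unfooted): (ˈgu:) spe (ˈnu.ru) (ˈro:) (ˈkag) mi (ˈba.pe).
Foot heads: 1, 3, 5, 6, 8.
Primary stress on the rightmost head = syllable 8.
Primary stress: syllable 8 → gu:.spe.nu.ru.ro:.kag.mi.ˈba.pe.

8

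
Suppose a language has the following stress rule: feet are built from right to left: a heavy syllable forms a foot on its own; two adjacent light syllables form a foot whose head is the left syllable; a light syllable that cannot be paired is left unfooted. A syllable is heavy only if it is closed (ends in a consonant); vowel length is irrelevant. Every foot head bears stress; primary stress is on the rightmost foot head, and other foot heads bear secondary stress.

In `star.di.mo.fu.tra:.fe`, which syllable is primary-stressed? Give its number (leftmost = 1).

Weights: 1 star H, 2 di L, 3 mo L, 4 fu L, 5 tra: L, 6 fe L.
Parse right to left (heavy = foot alone; LL = one foot; stranded L unfooted): (ˈstar) di (ˈmo.fu) (ˈtra:.fe).
Foot heads: 1, 3, 5.
Primary stress on the rightmost head = syllable 5.
Primary stress: syllable 5 → star.di.mo.fu.ˈtra:.fe.

5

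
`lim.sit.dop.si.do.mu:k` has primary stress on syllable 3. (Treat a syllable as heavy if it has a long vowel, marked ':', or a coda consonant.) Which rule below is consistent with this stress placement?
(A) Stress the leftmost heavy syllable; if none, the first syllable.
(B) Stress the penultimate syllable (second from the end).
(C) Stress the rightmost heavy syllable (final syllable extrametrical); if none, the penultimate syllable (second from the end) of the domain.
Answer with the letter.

C

Rule A → syllable 1 (observed: 3).
Rule B → syllable 5 (observed: 3).
Rule C → syllable 3 ✓.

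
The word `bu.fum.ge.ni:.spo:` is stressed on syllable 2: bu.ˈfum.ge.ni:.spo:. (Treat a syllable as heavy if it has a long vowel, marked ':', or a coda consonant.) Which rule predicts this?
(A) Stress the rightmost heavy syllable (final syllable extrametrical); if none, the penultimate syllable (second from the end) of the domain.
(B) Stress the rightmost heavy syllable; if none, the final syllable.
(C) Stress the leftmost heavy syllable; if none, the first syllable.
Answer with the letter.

C

Rule A → syllable 4 (observed: 2).
Rule B → syllable 5 (observed: 2).
Rule C → syllable 2 ✓.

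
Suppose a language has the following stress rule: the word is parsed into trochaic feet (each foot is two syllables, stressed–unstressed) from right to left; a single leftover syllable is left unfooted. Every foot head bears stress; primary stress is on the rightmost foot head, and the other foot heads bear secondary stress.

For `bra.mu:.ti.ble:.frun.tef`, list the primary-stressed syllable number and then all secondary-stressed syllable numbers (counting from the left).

Parse right to left into trochaic (ˈσσ) feet: (ˈbra.mu:) (ˈti.ble:) (ˈfrun.tef).
Foot heads (stressed positions): 1, 3, 5.
End Rule Rightmost: primary stress on the rightmost head = syllable 5.
Secondary stress on 1, 3: ˌbra.mu:.ˌti.ble:.ˈfrun.tef.

primary 5, secondary 1, 3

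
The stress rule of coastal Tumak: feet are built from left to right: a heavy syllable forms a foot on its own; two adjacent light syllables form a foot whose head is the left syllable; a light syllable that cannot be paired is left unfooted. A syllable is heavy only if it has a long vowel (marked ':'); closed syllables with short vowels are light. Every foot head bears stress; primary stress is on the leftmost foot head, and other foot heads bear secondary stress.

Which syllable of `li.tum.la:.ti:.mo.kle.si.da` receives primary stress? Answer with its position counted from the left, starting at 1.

1

Weights: 1 li L, 2 tum L, 3 la: H, 4 ti: H, 5 mo L, 6 kle L, 7 si L, 8 da L.
Parse left to right (heavy = foot alone; LL = one foot; stranded L unfooted): (ˈli.tum) (ˈla:) (ˈti:) (ˈmo.kle) (ˈsi.da).
Foot heads: 1, 3, 4, 5, 7.
Primary stress on the leftmost head = syllable 1.
Primary stress: syllable 1 → ˈli.tum.la:.ti:.mo.kle.si.da.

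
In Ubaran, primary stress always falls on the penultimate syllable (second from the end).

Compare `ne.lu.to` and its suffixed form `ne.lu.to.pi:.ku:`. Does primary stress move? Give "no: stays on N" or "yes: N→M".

yes: 2→4

Base `ne.lu.to` (3 syllables):
  The word has 3 syllables; the penultimate syllable (second from the end) is syllable 2 (lu).
  → primary stress on syllable 2.
Suffixed `ne.lu.to.pi:.ku:` (5 syllables):
  The word has 5 syllables; the penultimate syllable (second from the end) is syllable 4 (pi:).
  → primary stress on syllable 4.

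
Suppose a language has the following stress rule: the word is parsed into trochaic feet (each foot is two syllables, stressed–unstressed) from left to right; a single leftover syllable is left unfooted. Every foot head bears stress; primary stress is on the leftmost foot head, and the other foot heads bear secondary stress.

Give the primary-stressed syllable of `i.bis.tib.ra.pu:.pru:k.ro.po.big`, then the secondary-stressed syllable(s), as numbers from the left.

primary 1, secondary 3, 5, 7

Parse left to right into trochaic (ˈσσ) feet: (ˈi.bis) (ˈtib.ra) (ˈpu:.pru:k) (ˈro.po) big. Syllable 9 is left unfooted.
Foot heads (stressed positions): 1, 3, 5, 7.
End Rule Leftmost: primary stress on the leftmost head = syllable 1.
Secondary stress on 3, 5, 7: ˈi.bis.ˌtib.ra.ˌpu:.pru:k.ˌro.po.big.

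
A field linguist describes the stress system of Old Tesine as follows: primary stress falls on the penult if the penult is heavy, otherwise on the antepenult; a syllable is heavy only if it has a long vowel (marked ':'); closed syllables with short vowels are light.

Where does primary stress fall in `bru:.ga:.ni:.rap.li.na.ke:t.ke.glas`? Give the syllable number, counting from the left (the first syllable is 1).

Weights: 7 ke:t H, 8 ke L, 9 glas L.
The penult (syllable 8, ke) is light, so stress falls on the antepenult (syllable 7, ke:t).
Primary stress: syllable 7 → bru:.ga:.ni:.rap.li.na.ˈke:t.ke.glas.

7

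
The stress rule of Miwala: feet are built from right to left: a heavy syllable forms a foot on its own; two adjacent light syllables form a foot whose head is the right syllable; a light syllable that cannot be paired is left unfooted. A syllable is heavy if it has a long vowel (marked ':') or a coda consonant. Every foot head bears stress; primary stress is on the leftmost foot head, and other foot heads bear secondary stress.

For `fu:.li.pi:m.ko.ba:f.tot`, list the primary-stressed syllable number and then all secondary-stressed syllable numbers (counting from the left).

primary 1, secondary 3, 5, 6

Weights: 1 fu: H, 2 li L, 3 pi:m H, 4 ko L, 5 ba:f H, 6 tot H.
Parse right to left (heavy = foot alone; LL = one foot; stranded L unfooted): (ˈfu:) li (ˈpi:m) ko (ˈba:f) (ˈtot).
Foot heads: 1, 3, 5, 6.
Primary stress on the leftmost head = syllable 1.
Secondary stress on 3, 5, 6: ˈfu:.li.ˌpi:m.ko.ˌba:f.ˌtot.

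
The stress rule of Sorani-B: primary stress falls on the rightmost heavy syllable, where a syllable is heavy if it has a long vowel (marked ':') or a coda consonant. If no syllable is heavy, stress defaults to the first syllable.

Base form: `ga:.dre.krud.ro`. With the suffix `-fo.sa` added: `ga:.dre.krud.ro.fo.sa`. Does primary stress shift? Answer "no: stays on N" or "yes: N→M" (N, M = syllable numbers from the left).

no: stays on 3

Base `ga:.dre.krud.ro` (4 syllables):
  Weights: 1 ga: H, 2 dre L, 3 krud H, 4 ro L.
  Heavy syllables in the domain: 1, 3. The rightmost is syllable 3 (krud).
  → primary stress on syllable 3.
Suffixed `ga:.dre.krud.ro.fo.sa` (6 syllables):
  Weights: 1 ga: H, 2 dre L, 3 krud H, 4 ro L, 5 fo L, 6 sa L.
  Heavy syllables in the domain: 1, 3. The rightmost is syllable 3 (krud).
  → primary stress on syllable 3.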